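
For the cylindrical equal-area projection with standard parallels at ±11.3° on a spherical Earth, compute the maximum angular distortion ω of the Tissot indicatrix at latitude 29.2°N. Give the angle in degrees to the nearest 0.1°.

13.3°

Cylindrical equal-area (φ₀ = 11.3°): h = cos φ / cos 11.3° along meridians, k = cos 11.3° / cos φ along parallels; h·k = 1.
At 29.2°: h = 0.8902, k = 1.123; principal scales a = 1.123, b = 0.8902.
sin(ω/2) = (a − b)/(a + b) = 0.2332/2.014 = 0.1158, so ω = 2 arcsin(0.1158) ≈ 13.3°.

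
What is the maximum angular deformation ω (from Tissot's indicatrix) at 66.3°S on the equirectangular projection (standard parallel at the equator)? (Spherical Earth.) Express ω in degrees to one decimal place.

For the equirectangular projection with φ₀ = 0 (plate carrée), h = 1 along meridians and k = sec φ along parallels.
At 66.3°: h = 1.000, k = 2.488; principal scales a = 2.488, b = 1.000.
sin(ω/2) = (a − b)/(a + b) = 1.488/3.488 = 0.4266, so ω = 2 arcsin(0.4266) ≈ 50.5°.

50.5°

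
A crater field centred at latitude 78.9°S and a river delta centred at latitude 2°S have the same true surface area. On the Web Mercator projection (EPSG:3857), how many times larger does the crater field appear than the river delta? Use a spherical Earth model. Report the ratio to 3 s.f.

Mercator is conformal with k = sec φ, so areal scale = k² = sec²φ.
At 78.9°: sec²(78.9°) = 1/0.1925² = 26.98.
At 2°: sec²(2°) = 1/0.9994² = 1.001.
Ratio = 26.98/1.001 = cos²(2°)/cos²(78.9°) ≈ 26.9.

26.9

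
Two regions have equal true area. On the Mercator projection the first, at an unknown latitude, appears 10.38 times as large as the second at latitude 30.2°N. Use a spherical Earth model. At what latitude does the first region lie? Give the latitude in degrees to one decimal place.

74.4°

Mercator areal scale is sec²φ, so apparent-area ratio = sec²φ₁ / sec²φ₂ = cos²φ₂ / cos²φ₁.
cos²φ₂ / cos²φ₁ = 10.38  ⇒  cos φ₁ = cos 30.2° / √10.38 = 0.8643/3.222 = 0.2683.
φ₁ = arccos(0.2683) ≈ 74.4°.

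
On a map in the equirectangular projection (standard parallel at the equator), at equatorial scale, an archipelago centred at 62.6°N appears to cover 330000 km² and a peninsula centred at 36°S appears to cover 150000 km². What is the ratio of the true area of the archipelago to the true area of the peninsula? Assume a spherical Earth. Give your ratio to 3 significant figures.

Plate carrée has h = 1 and k = sec φ, giving areal scale sec φ; true area = (apparent area) · cos φ.
True area of archipelago: 330000 × cos(62.6°) = 330000 × 0.4602 = 151900 km².
True area of peninsula: 150000 × cos(36°) = 150000 × 0.8090 = 121400 km².
Ratio = 151900 / 121400 ≈ 1.25.

1.25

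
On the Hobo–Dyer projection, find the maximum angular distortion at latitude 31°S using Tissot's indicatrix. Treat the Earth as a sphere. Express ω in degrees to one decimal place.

Hobo–Dyer is a cylindrical equal-area projection with standard parallels at ±37.5°. A cylindrical equal-area projection with standard parallel φ₀ has meridian scale h = cos φ / cos φ₀ and parallel scale k = cos φ₀ / cos φ (so areas are preserved, h·k = 1).
At 31°: h = 1.080, k = 0.9256; principal scales a = 1.080, b = 0.9256.
sin(ω/2) = (a − b)/(a + b) = 0.1549/2.006 = 0.07721, so ω = 2 arcsin(0.07721) ≈ 8.9°.

8.9°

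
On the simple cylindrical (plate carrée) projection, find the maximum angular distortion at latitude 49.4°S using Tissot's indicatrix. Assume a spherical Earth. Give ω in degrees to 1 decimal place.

24.4°

Plate carrée maps x = Rλ, y = Rφ. The meridian scale is h = 1 and the parallel scale is k = 1/cos φ = sec φ.
At 49.4°: h = 1.000, k = 1.537; principal scales a = 1.537, b = 1.000.
sin(ω/2) = (a − b)/(a + b) = 0.5366/2.537 = 0.2116, so ω = 2 arcsin(0.2116) ≈ 24.4°.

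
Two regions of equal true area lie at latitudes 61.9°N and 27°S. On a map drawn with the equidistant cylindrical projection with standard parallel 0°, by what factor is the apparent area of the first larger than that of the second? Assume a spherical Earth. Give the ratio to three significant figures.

For the equirectangular projection with φ₀ = 0 (plate carrée), h = 1 along meridians and k = sec φ along parallels.
Areal scale at 61.9°: h·k = 1.000 × 2.123 = 2.123.
Areal scale at 27°: h·k = 1.000 × 1.122 = 1.122.
Ratio = 2.123/1.122 ≈ 1.89.

1.89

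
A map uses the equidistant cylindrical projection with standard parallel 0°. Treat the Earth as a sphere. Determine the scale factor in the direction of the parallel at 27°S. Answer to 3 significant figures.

1.12

In the plate carrée (x = Rλ, y = Rφ), meridians are true-scale (h = 1) and parallels are stretched by k = sec φ.
k = 1/cos 27° = 1/0.8910 = 1.122.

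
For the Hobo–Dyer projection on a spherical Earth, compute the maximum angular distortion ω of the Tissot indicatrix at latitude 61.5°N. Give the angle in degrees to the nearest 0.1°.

55.9°

The Hobo–Dyer projection is cylindrical equal-area with φ₀ = 37.5°. Cylindrical equal-area (φ₀ = 37.5°): h = cos φ / cos 37.5° along meridians, k = cos 37.5° / cos φ along parallels; h·k = 1.
At 61.5°: h = 0.6014, k = 1.663; principal scales a = 1.663, b = 0.6014.
sin(ω/2) = (a − b)/(a + b) = 1.061/2.264 = 0.4687, so ω = 2 arcsin(0.4687) ≈ 55.9°.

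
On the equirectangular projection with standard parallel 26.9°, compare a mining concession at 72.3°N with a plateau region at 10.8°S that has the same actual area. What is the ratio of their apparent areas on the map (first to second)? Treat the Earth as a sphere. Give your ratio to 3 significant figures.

The equidistant cylindrical projection with φ₀ = 26.9° has h = 1 (meridians true) and k = cos φ₀ / cos φ along parallels.
Areal scale at 72.3°: h·k = 1.000 × 2.933 = 2.933.
Areal scale at 10.8°: h·k = 1.000 × 0.9079 = 0.9079.
Ratio = 2.933/0.9079 ≈ 3.23.

3.23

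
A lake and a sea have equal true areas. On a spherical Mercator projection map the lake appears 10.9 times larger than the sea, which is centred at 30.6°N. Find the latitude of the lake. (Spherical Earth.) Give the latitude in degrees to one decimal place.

74.9°

For equal true areas on Mercator, apparent areas scale as sec²φ, so the ratio is cos²φ₂ / cos²φ₁.
cos²φ₂ / cos²φ₁ = 10.9  ⇒  cos φ₁ = cos 30.6° / √10.9 = 0.8607/3.302 = 0.2607.
φ₁ = arccos(0.2607) ≈ 74.9°.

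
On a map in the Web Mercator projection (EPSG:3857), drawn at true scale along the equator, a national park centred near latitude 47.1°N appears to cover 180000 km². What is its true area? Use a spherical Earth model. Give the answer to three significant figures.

83400 km²

For Mercator, h = k = sec φ (a conformal cylindrical projection has a single point scale, 1/cos φ).
Areal scale = k² = sec²φ = 1/cos²(47.1°) = 1/0.6807² = 2.158.
True area = apparent / (areal scale) = 180000 / 2.158 ≈ 83400 km².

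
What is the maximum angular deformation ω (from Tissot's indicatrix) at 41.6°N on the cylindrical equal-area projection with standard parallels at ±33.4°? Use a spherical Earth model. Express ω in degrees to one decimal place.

Cylindrical equal-area (φ₀ = 33.4°): h = cos φ / cos 33.4° along meridians, k = cos 33.4° / cos φ along parallels; h·k = 1.
At 41.6°: h = 0.8957, k = 1.116; principal scales a = 1.116, b = 0.8957.
sin(ω/2) = (a − b)/(a + b) = 0.2207/2.012 = 0.1097, so ω = 2 arcsin(0.1097) ≈ 12.6°.

12.6°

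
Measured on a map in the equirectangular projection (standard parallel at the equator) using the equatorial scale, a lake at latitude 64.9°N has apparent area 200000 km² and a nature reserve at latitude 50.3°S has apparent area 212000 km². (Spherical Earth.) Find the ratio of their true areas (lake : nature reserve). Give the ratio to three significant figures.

0.627

Plate carrée has h = 1 and k = sec φ, giving areal scale sec φ; true area = (apparent area) · cos φ.
True area of lake: 200000 × cos(64.9°) = 200000 × 0.4242 = 84840 km².
True area of nature reserve: 212000 × cos(50.3°) = 212000 × 0.6388 = 135400 km².
Ratio = 84840 / 135400 ≈ 0.627.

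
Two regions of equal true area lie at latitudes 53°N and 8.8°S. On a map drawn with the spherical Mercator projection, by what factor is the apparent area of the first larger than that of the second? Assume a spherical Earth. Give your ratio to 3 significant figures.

Mercator areal scale is sec²φ.
At 53°: sec²(53°) = 1/0.6018² = 2.761.
At 8.8°: sec²(8.8°) = 1/0.9882² = 1.024.
Ratio = 2.761/1.024 = cos²(8.8°)/cos²(53°) ≈ 2.70.

2.70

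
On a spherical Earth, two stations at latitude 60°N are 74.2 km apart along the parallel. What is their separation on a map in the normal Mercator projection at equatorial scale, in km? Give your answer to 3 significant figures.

148 km

For Mercator, h = k = sec φ (a conformal cylindrical projection has a single point scale, 1/cos φ).
Along the parallel, k = sec 60° = 1/0.5000 = 2.000.
Map distance = 74.2 × 2.000 ≈ 148 km.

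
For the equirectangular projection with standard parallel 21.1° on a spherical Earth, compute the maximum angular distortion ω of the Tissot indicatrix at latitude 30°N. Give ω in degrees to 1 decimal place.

4.3°

With standard parallel φ₀ = 21.1°, the equirectangular projection gives x = Rλ cos φ₀, y = Rφ, so h = 1 and k = cos 21.1° / cos φ.
At 30°: h = 1.000, k = 1.077; principal scales a = 1.077, b = 1.000.
sin(ω/2) = (a − b)/(a + b) = 0.07728/2.077 = 0.03720, so ω = 2 arcsin(0.03720) ≈ 4.3°.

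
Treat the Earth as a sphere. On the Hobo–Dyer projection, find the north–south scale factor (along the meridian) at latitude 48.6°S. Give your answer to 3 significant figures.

The Hobo–Dyer projection is cylindrical equal-area with φ₀ = 37.5°. A cylindrical equal-area projection with standard parallel φ₀ has meridian scale h = cos φ / cos φ₀ and parallel scale k = cos φ₀ / cos φ (so areas are preserved, h·k = 1).
h = cos 48.6° / cos 37.5° = 0.6613/0.7934 = 0.8336.

0.834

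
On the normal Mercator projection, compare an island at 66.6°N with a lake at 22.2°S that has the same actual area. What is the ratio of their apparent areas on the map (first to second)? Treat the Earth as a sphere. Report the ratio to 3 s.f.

On Mercator, area is exaggerated by sec²φ = 1/cos²φ.
At 66.6°: sec²(66.6°) = 1/0.3971² = 6.340.
At 22.2°: sec²(22.2°) = 1/0.9259² = 1.167.
Ratio = 6.340/1.167 = cos²(22.2°)/cos²(66.6°) ≈ 5.43.

5.43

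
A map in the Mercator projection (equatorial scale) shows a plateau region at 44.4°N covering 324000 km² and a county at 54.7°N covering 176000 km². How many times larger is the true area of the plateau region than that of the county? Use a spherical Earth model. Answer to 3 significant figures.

2.81

Since Mercator area scale is 1/cos²φ, the true area equals the apparent area multiplied by cos²φ.
True area of plateau region: 324000 × cos²(44.4°) = 324000 × 0.5105 = 165400 km².
True area of county: 176000 × cos²(54.7°) = 176000 × 0.3339 = 58770 km².
Ratio = 165400 / 58770 ≈ 2.81.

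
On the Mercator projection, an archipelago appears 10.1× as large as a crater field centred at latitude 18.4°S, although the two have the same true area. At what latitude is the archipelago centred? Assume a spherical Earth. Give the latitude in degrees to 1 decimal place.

72.6°

For equal true areas on Mercator, apparent areas scale as sec²φ, so the ratio is cos²φ₂ / cos²φ₁.
cos²φ₂ / cos²φ₁ = 10.1  ⇒  cos φ₁ = cos 18.4° / √10.1 = 0.9489/3.178 = 0.2986.
φ₁ = arccos(0.2986) ≈ 72.6°.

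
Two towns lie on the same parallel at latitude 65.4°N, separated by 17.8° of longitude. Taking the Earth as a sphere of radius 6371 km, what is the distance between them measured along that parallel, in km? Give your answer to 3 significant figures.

824 km

Arc length along a parallel = R cos φ · Δλ (with Δλ in radians).
= 6371 × cos 65.4° × (17.8° × π/180) = 6371 × 0.4163 × 0.3107 ≈ 824 km.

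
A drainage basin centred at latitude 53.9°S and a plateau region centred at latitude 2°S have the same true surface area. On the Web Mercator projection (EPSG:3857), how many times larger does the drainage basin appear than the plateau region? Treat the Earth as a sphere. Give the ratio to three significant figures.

On Mercator, area is exaggerated by sec²φ = 1/cos²φ.
At 53.9°: sec²(53.9°) = 1/0.5892² = 2.881.
At 2°: sec²(2°) = 1/0.9994² = 1.001.
Ratio = 2.881/1.001 = cos²(2°)/cos²(53.9°) ≈ 2.88.

2.88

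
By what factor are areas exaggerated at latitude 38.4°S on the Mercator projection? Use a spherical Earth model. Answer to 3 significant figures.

1.63

Mercator is conformal, so the point scale is isotropic: h = k = sec φ = 1/cos φ.
Areal scale = k² = sec²φ = 1/cos²(38.4°) = 1/0.7837² = 1.628.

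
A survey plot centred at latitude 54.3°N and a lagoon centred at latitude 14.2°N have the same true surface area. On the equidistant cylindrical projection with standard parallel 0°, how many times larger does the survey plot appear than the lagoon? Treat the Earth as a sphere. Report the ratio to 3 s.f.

In the plate carrée (x = Rλ, y = Rφ), meridians are true-scale (h = 1) and parallels are stretched by k = sec φ.
Areal scale at 54.3°: h·k = 1.000 × 1.714 = 1.714.
Areal scale at 14.2°: h·k = 1.000 × 1.032 = 1.032.
Ratio = 1.714/1.032 ≈ 1.66.

1.66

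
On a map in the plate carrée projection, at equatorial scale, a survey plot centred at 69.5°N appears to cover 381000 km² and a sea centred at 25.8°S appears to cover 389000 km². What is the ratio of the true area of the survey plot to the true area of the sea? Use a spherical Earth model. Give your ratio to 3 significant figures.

Plate carrée has h = 1 and k = sec φ, giving areal scale sec φ; true area = (apparent area) · cos φ.
True area of survey plot: 381000 × cos(69.5°) = 381000 × 0.3502 = 133400 km².
True area of sea: 389000 × cos(25.8°) = 389000 × 0.9003 = 350200 km².
Ratio = 133400 / 350200 ≈ 0.381.

0.381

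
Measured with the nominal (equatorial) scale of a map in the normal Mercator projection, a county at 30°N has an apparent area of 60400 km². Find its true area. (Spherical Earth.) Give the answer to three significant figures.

For Mercator, h = k = sec φ (a conformal cylindrical projection has a single point scale, 1/cos φ).
Areal scale = k² = sec²φ = 1/cos²(30°) = 1/0.8660² = 1.333.
True area = apparent / (areal scale) = 60400 / 1.333 ≈ 45300 km².

45300 km²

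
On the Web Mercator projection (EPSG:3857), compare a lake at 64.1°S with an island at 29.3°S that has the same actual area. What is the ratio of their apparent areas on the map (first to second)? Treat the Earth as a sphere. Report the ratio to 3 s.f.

On Mercator, area is exaggerated by sec²φ = 1/cos²φ.
At 64.1°: sec²(64.1°) = 1/0.4368² = 5.241.
At 29.3°: sec²(29.3°) = 1/0.8721² = 1.315.
Ratio = 5.241/1.315 = cos²(29.3°)/cos²(64.1°) ≈ 3.99.

3.99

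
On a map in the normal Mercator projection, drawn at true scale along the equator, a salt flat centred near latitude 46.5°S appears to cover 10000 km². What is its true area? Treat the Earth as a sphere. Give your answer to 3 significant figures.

Mercator is conformal, so the point scale is isotropic: h = k = sec φ = 1/cos φ.
Areal scale = k² = sec²φ = 1/cos²(46.5°) = 1/0.6884² = 2.110.
True area = apparent / (areal scale) = 10000 / 2.110 ≈ 4740 km².

4740 km²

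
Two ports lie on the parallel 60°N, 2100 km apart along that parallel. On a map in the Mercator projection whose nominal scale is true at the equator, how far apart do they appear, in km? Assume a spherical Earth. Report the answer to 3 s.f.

4200 km

The Mercator projection is conformal; its linear scale factor is the same in every direction and equals sec φ = 1/cos φ.
Along the parallel, k = sec 60° = 1/0.5000 = 2.000.
Map distance = 2100 × 2.000 ≈ 4200 km.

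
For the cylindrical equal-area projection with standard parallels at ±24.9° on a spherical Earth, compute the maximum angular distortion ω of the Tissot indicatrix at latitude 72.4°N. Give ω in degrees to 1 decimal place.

Cylindrical equal-area (φ₀ = 24.9°): h = cos φ / cos 24.9° along meridians, k = cos 24.9° / cos φ along parallels; h·k = 1.
At 72.4°: h = 0.3334, k = 3.000; principal scales a = 3.000, b = 0.3334.
sin(ω/2) = (a − b)/(a + b) = 2.666/3.333 = 0.8000, so ω = 2 arcsin(0.8000) ≈ 106.3°.

106.3°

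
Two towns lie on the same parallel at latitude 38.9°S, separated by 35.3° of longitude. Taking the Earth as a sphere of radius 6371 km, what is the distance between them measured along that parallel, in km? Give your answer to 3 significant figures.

3050 km

Arc length along a parallel = R cos φ · Δλ (with Δλ in radians).
= 6371 × cos 38.9° × (35.3° × π/180) = 6371 × 0.7782 × 0.6161 ≈ 3050 km.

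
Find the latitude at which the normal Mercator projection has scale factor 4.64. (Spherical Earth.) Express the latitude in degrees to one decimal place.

Mercator scale is k = sec φ = 1/cos φ.
1/cos φ = 4.64  ⇒  cos φ = 0.2155  ⇒  φ = arccos(0.2155) ≈ 77.6°.

77.6°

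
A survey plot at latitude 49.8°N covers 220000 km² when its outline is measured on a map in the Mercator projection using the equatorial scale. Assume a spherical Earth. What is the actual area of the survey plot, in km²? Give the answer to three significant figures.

For Mercator, h = k = sec φ (a conformal cylindrical projection has a single point scale, 1/cos φ).
Areal scale = k² = sec²φ = 1/cos²(49.8°) = 1/0.6455² = 2.400.
True area = apparent / (areal scale) = 220000 / 2.400 ≈ 91700 km².

91700 km²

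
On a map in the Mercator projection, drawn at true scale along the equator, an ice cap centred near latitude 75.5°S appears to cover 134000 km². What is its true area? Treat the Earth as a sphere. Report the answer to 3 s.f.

For Mercator, h = k = sec φ (a conformal cylindrical projection has a single point scale, 1/cos φ).
Areal scale = k² = sec²φ = 1/cos²(75.5°) = 1/0.2504² = 15.95.
True area = apparent / (areal scale) = 134000 / 15.95 ≈ 8400 km².

8400 km²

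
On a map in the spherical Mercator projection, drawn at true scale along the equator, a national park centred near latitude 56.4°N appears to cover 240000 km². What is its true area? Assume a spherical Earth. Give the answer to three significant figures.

73500 km²

For Mercator, h = k = sec φ (a conformal cylindrical projection has a single point scale, 1/cos φ).
Areal scale = k² = sec²φ = 1/cos²(56.4°) = 1/0.5534² = 3.265.
True area = apparent / (areal scale) = 240000 / 3.265 ≈ 73500 km².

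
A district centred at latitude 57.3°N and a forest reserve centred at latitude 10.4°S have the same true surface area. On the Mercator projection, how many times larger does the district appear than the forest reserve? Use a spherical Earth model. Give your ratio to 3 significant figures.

Mercator areal scale is sec²φ.
At 57.3°: sec²(57.3°) = 1/0.5402² = 3.426.
At 10.4°: sec²(10.4°) = 1/0.9836² = 1.034.
Ratio = 3.426/1.034 = cos²(10.4°)/cos²(57.3°) ≈ 3.31.

3.31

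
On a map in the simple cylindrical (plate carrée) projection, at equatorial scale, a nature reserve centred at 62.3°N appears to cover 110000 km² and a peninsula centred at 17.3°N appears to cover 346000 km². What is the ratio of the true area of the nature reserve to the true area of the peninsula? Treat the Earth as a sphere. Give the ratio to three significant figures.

0.155

On the plate carrée, areal scale = h·k = 1 × sec φ, so true area = apparent × cos φ.
True area of nature reserve: 110000 × cos(62.3°) = 110000 × 0.4648 = 51130 km².
True area of peninsula: 346000 × cos(17.3°) = 346000 × 0.9548 = 330300 km².
Ratio = 51130 / 330300 ≈ 0.155.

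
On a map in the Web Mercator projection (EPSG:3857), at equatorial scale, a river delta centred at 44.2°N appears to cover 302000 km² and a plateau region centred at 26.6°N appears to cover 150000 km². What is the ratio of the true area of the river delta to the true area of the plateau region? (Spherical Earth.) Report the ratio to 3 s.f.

1.29

Mercator's areal exaggeration is sec²φ; hence true area = (apparent area) · cos²φ.
True area of river delta: 302000 × cos²(44.2°) = 302000 × 0.5140 = 155200 km².
True area of plateau region: 150000 × cos²(26.6°) = 150000 × 0.7995 = 119900 km².
Ratio = 155200 / 119900 ≈ 1.29.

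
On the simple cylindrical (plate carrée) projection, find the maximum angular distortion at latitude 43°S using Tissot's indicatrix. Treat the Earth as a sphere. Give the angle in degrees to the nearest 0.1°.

17.9°

In the plate carrée (x = Rλ, y = Rφ), meridians are true-scale (h = 1) and parallels are stretched by k = sec φ.
At 43°: h = 1.000, k = 1.367; principal scales a = 1.367, b = 1.000.
sin(ω/2) = (a − b)/(a + b) = 0.3673/2.367 = 0.1552, so ω = 2 arcsin(0.1552) ≈ 17.9°.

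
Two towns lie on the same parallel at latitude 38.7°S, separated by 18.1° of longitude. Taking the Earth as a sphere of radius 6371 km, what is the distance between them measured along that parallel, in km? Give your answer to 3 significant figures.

Arc length along a parallel = R cos φ · Δλ (with Δλ in radians).
= 6371 × cos 38.7° × (18.1° × π/180) = 6371 × 0.7804 × 0.3159 ≈ 1570 km.

1570 km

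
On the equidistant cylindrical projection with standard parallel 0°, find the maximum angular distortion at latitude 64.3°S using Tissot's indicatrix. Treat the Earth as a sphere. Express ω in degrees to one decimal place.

46.5°

In the plate carrée (x = Rλ, y = Rφ), meridians are true-scale (h = 1) and parallels are stretched by k = sec φ.
At 64.3°: h = 1.000, k = 2.306; principal scales a = 2.306, b = 1.000.
sin(ω/2) = (a − b)/(a + b) = 1.306/3.306 = 0.3950, so ω = 2 arcsin(0.3950) ≈ 46.5°.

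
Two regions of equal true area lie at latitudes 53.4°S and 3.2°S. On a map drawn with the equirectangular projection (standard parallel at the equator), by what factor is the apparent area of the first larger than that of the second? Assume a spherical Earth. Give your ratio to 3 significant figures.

In the plate carrée (x = Rλ, y = Rφ), meridians are true-scale (h = 1) and parallels are stretched by k = sec φ.
Areal scale at 53.4°: h·k = 1.000 × 1.677 = 1.677.
Areal scale at 3.2°: h·k = 1.000 × 1.002 = 1.002.
Ratio = 1.677/1.002 ≈ 1.67.

1.67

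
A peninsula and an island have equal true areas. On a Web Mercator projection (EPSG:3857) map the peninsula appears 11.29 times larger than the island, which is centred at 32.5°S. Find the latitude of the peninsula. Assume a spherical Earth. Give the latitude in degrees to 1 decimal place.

75.5°

On Mercator, (apparent₁)/(apparent₂) = sec²φ₁ / sec²φ₂ when true areas are equal.
cos²φ₂ / cos²φ₁ = 11.29  ⇒  cos φ₁ = cos 32.5° / √11.29 = 0.8434/3.360 = 0.2510.
φ₁ = arccos(0.2510) ≈ 75.5°.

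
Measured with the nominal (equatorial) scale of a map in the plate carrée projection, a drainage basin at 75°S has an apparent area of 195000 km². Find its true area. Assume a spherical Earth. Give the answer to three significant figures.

For the equirectangular projection with φ₀ = 0 (plate carrée), h = 1 along meridians and k = sec φ along parallels.
Areal scale = h·k = 1 × sec φ; at 75°, h = 1.000, k = 3.864, so h·k = 3.864.
True area = apparent / (areal scale) = 195000 / 3.864 ≈ 50500 km².

50500 km²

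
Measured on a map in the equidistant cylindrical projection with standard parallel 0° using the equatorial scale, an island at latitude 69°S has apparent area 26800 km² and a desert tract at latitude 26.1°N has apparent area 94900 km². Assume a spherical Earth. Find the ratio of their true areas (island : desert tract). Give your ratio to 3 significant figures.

On the plate carrée, areal scale = h·k = 1 × sec φ, so true area = apparent × cos φ.
True area of island: 26800 × cos(69°) = 26800 × 0.3584 = 9604 km².
True area of desert tract: 94900 × cos(26.1°) = 94900 × 0.8980 = 85220 km².
Ratio = 9604 / 85220 ≈ 0.113.

0.113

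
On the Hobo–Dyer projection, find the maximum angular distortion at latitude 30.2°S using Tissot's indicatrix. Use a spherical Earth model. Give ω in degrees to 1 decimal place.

9.8°

Hobo–Dyer is a cylindrical equal-area projection with standard parallels at ±37.5°. A cylindrical equal-area projection with standard parallel φ₀ has meridian scale h = cos φ / cos φ₀ and parallel scale k = cos φ₀ / cos φ (so areas are preserved, h·k = 1).
At 30.2°: h = 1.089, k = 0.9179; principal scales a = 1.089, b = 0.9179.
sin(ω/2) = (a − b)/(a + b) = 0.1715/2.007 = 0.08541, so ω = 2 arcsin(0.08541) ≈ 9.8°.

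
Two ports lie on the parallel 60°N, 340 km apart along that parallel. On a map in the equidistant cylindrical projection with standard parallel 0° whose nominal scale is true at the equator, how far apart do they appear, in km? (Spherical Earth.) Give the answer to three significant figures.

680 km

Plate carrée maps x = Rλ, y = Rφ. The meridian scale is h = 1 and the parallel scale is k = 1/cos φ = sec φ.
Along the parallel, k = sec 60° = 1/0.5000 = 2.000.
Map distance = 340 × 2.000 ≈ 680 km.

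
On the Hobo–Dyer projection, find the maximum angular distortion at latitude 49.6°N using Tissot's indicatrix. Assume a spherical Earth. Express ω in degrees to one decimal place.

23.0°

The Hobo–Dyer projection is cylindrical equal-area with φ₀ = 37.5°. Cylindrical equal-area (φ₀ = 37.5°): h = cos φ / cos 37.5° along meridians, k = cos 37.5° / cos φ along parallels; h·k = 1.
At 49.6°: h = 0.8169, k = 1.224; principal scales a = 1.224, b = 0.8169.
sin(ω/2) = (a − b)/(a + b) = 0.4071/2.041 = 0.1995, so ω = 2 arcsin(0.1995) ≈ 23.0°.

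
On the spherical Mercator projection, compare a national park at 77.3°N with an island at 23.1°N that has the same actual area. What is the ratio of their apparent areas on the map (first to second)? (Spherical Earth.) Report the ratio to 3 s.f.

17.5

Mercator areal scale is sec²φ.
At 77.3°: sec²(77.3°) = 1/0.2198² = 20.69.
At 23.1°: sec²(23.1°) = 1/0.9198² = 1.182.
Ratio = 20.69/1.182 = cos²(23.1°)/cos²(77.3°) ≈ 17.5.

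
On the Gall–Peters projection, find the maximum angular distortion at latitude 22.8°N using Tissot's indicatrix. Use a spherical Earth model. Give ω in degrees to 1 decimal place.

30.0°

Gall–Peters is a cylindrical equal-area projection with standard parallels at ±45°. Cylindrical equal-area (φ₀ = 45°): h = cos φ / cos 45° along meridians, k = cos 45° / cos φ along parallels; h·k = 1.
At 22.8°: h = 1.304, k = 0.7670; principal scales a = 1.304, b = 0.7670.
sin(ω/2) = (a − b)/(a + b) = 0.5367/2.071 = 0.2592, so ω = 2 arcsin(0.2592) ≈ 30.0°.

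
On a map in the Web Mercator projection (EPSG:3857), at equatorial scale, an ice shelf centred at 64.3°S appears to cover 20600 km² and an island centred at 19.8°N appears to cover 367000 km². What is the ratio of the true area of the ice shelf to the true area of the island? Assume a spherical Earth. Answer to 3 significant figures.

Mercator's areal exaggeration is sec²φ; hence true area = (apparent area) · cos²φ.
True area of ice shelf: 20600 × cos²(64.3°) = 20600 × 0.1881 = 3874 km².
True area of island: 367000 × cos²(19.8°) = 367000 × 0.8853 = 324900 km².
Ratio = 3874 / 324900 ≈ 0.0119.

0.0119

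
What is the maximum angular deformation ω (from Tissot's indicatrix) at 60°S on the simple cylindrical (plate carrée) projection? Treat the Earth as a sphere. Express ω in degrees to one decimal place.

In the plate carrée (x = Rλ, y = Rφ), meridians are true-scale (h = 1) and parallels are stretched by k = sec φ.
At 60°: h = 1.000, k = 2.000; principal scales a = 2.000, b = 1.000.
sin(ω/2) = (a − b)/(a + b) = 1.0000/3.000 = 0.3333, so ω = 2 arcsin(0.3333) ≈ 38.9°.

38.9°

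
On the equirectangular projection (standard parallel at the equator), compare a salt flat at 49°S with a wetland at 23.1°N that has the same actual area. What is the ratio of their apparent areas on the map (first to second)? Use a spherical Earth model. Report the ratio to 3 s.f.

1.40

Plate carrée maps x = Rλ, y = Rφ. The meridian scale is h = 1 and the parallel scale is k = 1/cos φ = sec φ.
Areal scale at 49°: h·k = 1.000 × 1.524 = 1.524.
Areal scale at 23.1°: h·k = 1.000 × 1.087 = 1.087.
Ratio = 1.524/1.087 ≈ 1.40.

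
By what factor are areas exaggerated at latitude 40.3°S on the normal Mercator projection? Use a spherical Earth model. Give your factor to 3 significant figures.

1.72

Mercator is conformal, so the point scale is isotropic: h = k = sec φ = 1/cos φ.
Areal scale = k² = sec²φ = 1/cos²(40.3°) = 1/0.7627² = 1.719.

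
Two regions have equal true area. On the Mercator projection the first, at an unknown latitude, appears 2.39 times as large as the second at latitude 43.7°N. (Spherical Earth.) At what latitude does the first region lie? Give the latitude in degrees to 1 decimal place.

On Mercator, (apparent₁)/(apparent₂) = sec²φ₁ / sec²φ₂ when true areas are equal.
cos²φ₂ / cos²φ₁ = 2.39  ⇒  cos φ₁ = cos 43.7° / √2.39 = 0.7230/1.546 = 0.4676.
φ₁ = arccos(0.4676) ≈ 62.1°.

62.1°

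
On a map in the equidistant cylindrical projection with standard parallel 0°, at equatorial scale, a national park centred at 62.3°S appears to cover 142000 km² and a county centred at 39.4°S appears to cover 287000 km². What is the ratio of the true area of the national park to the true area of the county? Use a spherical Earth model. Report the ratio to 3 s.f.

0.298

On the plate carrée, areal scale = h·k = 1 × sec φ, so true area = apparent × cos φ.
True area of national park: 142000 × cos(62.3°) = 142000 × 0.4648 = 66010 km².
True area of county: 287000 × cos(39.4°) = 287000 × 0.7727 = 221800 km².
Ratio = 66010 / 221800 ≈ 0.298.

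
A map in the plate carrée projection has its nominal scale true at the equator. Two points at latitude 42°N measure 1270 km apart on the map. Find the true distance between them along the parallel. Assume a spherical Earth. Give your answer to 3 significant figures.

944 km

Plate carrée maps x = Rλ, y = Rφ. The meridian scale is h = 1 and the parallel scale is k = 1/cos φ = sec φ.
Along the parallel at 42°, map distances are exaggerated by k = sec 42° = 1.346.
True distance = 1270 / 1.346 = 1270 × cos 42° ≈ 944 km.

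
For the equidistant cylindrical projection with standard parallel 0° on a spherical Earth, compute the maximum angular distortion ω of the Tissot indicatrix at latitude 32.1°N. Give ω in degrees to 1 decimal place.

9.5°

Plate carrée maps x = Rλ, y = Rφ. The meridian scale is h = 1 and the parallel scale is k = 1/cos φ = sec φ.
At 32.1°: h = 1.000, k = 1.180; principal scales a = 1.180, b = 1.000.
sin(ω/2) = (a − b)/(a + b) = 0.1805/2.180 = 0.08277, so ω = 2 arcsin(0.08277) ≈ 9.5°.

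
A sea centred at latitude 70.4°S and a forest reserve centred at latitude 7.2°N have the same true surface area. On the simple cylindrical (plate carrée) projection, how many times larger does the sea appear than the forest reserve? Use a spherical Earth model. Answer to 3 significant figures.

For the equirectangular projection with φ₀ = 0 (plate carrée), h = 1 along meridians and k = sec φ along parallels.
Areal scale at 70.4°: h·k = 1.000 × 2.981 = 2.981.
Areal scale at 7.2°: h·k = 1.000 × 1.008 = 1.008.
Ratio = 2.981/1.008 ≈ 2.96.

2.96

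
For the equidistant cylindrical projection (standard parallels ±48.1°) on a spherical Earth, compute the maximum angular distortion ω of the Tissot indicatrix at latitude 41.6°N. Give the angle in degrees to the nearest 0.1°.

In the equirectangular projection with standard parallel φ₀ = 48.1° (x = Rλ cos φ₀, y = Rφ), meridians are true-scale (h = 1) and the parallel scale is k = cos φ₀ / cos φ.
At 41.6°: h = 1.000, k = 0.8931; principal scales a = 1.000, b = 0.8931.
sin(ω/2) = (a − b)/(a + b) = 0.1069/1.893 = 0.05649, so ω = 2 arcsin(0.05649) ≈ 6.5°.

6.5°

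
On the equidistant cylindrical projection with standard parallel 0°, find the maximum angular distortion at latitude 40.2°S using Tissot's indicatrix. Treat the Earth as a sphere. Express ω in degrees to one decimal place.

15.4°

In the plate carrée (x = Rλ, y = Rφ), meridians are true-scale (h = 1) and parallels are stretched by k = sec φ.
At 40.2°: h = 1.000, k = 1.309; principal scales a = 1.309, b = 1.000.
sin(ω/2) = (a − b)/(a + b) = 0.3093/2.309 = 0.1339, so ω = 2 arcsin(0.1339) ≈ 15.4°.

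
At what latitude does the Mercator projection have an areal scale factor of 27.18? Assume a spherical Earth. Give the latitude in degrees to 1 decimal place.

78.9°

Mercator areal scale is sec²φ.
sec²φ = 27.18  ⇒  cos²φ = 0.03679  ⇒  cos φ = 0.1918.
φ = arccos(0.1918) ≈ 78.9°.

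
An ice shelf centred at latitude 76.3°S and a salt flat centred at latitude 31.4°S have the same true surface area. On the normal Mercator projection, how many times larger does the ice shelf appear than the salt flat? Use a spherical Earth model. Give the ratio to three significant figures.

13.0

Mercator areal scale is sec²φ.
At 76.3°: sec²(76.3°) = 1/0.2368² = 17.83.
At 31.4°: sec²(31.4°) = 1/0.8536² = 1.373.
Ratio = 17.83/1.373 = cos²(31.4°)/cos²(76.3°) ≈ 13.0.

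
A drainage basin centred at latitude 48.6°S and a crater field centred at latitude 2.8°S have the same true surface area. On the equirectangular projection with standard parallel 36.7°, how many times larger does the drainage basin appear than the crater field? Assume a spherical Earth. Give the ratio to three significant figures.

1.51

In the equirectangular projection with standard parallel φ₀ = 36.7° (x = Rλ cos φ₀, y = Rφ), meridians are true-scale (h = 1) and the parallel scale is k = cos φ₀ / cos φ.
Areal scale at 48.6°: h·k = 1.000 × 1.212 = 1.212.
Areal scale at 2.8°: h·k = 1.000 × 0.8027 = 0.8027.
Ratio = 1.212/0.8027 ≈ 1.51.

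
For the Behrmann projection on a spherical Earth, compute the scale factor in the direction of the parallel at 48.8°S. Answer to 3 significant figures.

1.31

The Behrmann projection is cylindrical equal-area with φ₀ = 30°. For cylindrical equal-area with standard parallel φ₀, h = cos φ / cos φ₀ and k = cos φ₀ / cos φ, so h·k = 1.
k = cos 30° / cos 48.8° = 0.8660/0.6587 = 1.315.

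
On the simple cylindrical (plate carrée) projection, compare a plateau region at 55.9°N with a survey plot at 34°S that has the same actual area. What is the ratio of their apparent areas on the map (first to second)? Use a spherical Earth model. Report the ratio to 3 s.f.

Plate carrée maps x = Rλ, y = Rφ. The meridian scale is h = 1 and the parallel scale is k = 1/cos φ = sec φ.
Areal scale at 55.9°: h·k = 1.000 × 1.784 = 1.784.
Areal scale at 34°: h·k = 1.000 × 1.206 = 1.206.
Ratio = 1.784/1.206 ≈ 1.48.

1.48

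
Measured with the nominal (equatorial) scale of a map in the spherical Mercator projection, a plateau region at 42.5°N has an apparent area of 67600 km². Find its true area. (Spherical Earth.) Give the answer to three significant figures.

The Mercator projection is conformal; its linear scale factor is the same in every direction and equals sec φ = 1/cos φ.
Areal scale = k² = sec²φ = 1/cos²(42.5°) = 1/0.7373² = 1.840.
True area = apparent / (areal scale) = 67600 / 1.840 ≈ 36700 km².

36700 km²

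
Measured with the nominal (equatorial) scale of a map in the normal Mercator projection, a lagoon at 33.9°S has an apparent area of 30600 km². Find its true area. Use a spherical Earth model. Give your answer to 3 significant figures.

For Mercator, h = k = sec φ (a conformal cylindrical projection has a single point scale, 1/cos φ).
Areal scale = k² = sec²φ = 1/cos²(33.9°) = 1/0.8300² = 1.452.
True area = apparent / (areal scale) = 30600 / 1.452 ≈ 21100 km².

21100 km²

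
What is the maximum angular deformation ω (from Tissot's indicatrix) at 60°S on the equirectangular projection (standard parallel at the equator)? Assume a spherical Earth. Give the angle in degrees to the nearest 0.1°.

In the plate carrée (x = Rλ, y = Rφ), meridians are true-scale (h = 1) and parallels are stretched by k = sec φ.
At 60°: h = 1.000, k = 2.000; principal scales a = 2.000, b = 1.000.
sin(ω/2) = (a − b)/(a + b) = 1.0000/3.000 = 0.3333, so ω = 2 arcsin(0.3333) ≈ 38.9°.

38.9°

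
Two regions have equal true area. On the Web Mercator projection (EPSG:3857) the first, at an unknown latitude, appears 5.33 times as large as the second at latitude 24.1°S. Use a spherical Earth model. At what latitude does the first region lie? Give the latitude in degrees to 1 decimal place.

Mercator areal scale is sec²φ, so apparent-area ratio = sec²φ₁ / sec²φ₂ = cos²φ₂ / cos²φ₁.
cos²φ₂ / cos²φ₁ = 5.33  ⇒  cos φ₁ = cos 24.1° / √5.33 = 0.9128/2.309 = 0.3954.
φ₁ = arccos(0.3954) ≈ 66.7°.

66.7°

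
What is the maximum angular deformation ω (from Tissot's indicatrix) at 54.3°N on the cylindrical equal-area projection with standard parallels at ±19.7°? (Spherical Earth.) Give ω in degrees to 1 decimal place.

52.8°

A cylindrical equal-area projection with standard parallel φ₀ has meridian scale h = cos φ / cos φ₀ and parallel scale k = cos φ₀ / cos φ (so areas are preserved, h·k = 1).
At 54.3°: h = 0.6198, k = 1.613; principal scales a = 1.613, b = 0.6198.
sin(ω/2) = (a − b)/(a + b) = 0.9936/2.233 = 0.4449, so ω = 2 arcsin(0.4449) ≈ 52.8°.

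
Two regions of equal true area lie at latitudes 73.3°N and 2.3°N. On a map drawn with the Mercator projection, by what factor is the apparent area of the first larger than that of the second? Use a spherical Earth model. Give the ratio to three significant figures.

Mercator areal scale is sec²φ.
At 73.3°: sec²(73.3°) = 1/0.2874² = 12.11.
At 2.3°: sec²(2.3°) = 1/0.9992² = 1.002.
Ratio = 12.11/1.002 = cos²(2.3°)/cos²(73.3°) ≈ 12.1.

12.1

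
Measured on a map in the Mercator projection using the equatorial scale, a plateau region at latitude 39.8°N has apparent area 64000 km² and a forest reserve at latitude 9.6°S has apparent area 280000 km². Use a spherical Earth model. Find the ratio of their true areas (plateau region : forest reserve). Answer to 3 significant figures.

0.139

Since Mercator area scale is 1/cos²φ, the true area equals the apparent area multiplied by cos²φ.
True area of plateau region: 64000 × cos²(39.8°) = 64000 × 0.5903 = 37780 km².
True area of forest reserve: 280000 × cos²(9.6°) = 280000 × 0.9722 = 272200 km².
Ratio = 37780 / 272200 ≈ 0.139.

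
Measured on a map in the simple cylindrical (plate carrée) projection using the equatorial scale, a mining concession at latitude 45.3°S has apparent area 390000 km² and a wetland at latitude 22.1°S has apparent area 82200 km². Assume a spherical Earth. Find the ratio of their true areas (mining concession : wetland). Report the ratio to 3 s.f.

On the plate carrée, areal scale = h·k = 1 × sec φ, so true area = apparent × cos φ.
True area of mining concession: 390000 × cos(45.3°) = 390000 × 0.7034 = 274300 km².
True area of wetland: 82200 × cos(22.1°) = 82200 × 0.9265 = 76160 km².
Ratio = 274300 / 76160 ≈ 3.60.

3.60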